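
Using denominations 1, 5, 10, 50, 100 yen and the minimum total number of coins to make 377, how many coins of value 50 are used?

Use the largest denomination that fits, subtract, and repeat.
377 − 3×100→77 − 1×50→27 − 2×10→7 − 1×5→2 − 2×1→0
Count of 50: 1

1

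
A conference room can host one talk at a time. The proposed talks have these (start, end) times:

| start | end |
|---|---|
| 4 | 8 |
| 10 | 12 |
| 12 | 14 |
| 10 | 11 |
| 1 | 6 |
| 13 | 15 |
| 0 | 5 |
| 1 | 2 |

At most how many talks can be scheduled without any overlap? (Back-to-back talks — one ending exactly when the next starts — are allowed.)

4

Sorted by end: (1,2)  (0,5)  (1,6)  (4,8)  (10,11)  (10,12)  (12,14)  (13,15)
take (1,2); take (4,8); take (10,11); take (12,14).
Selected 4 talks.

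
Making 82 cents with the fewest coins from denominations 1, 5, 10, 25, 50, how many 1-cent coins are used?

Greedy: take as many of the largest coin as possible, then repeat with the remainder.
82 − 1×50→32 − 1×25→7 − 1×5→2 − 2×1→0
Count of 1: 2

2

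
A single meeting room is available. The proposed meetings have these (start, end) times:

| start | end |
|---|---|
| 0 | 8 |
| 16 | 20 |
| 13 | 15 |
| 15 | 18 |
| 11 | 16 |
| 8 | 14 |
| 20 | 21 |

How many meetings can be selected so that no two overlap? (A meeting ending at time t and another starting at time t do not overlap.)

4

Sort by end time and greedily take each interval whose start is ≥ the last chosen end.
By end time: (0,8), (8,14), (13,15), (11,16), (15,18), (16,20), (20,21).
Pick (0,8); next start ≥ 8 → (8,14); next start ≥ 14 → (15,18); next start ≥ 18 → (20,21).
Selected 4 meetings.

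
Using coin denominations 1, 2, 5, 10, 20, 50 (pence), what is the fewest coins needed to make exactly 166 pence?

6

Greedy: take as many of the largest coin as possible, then repeat with the remainder.
166 − 3×50→16 − 1×10→6 − 1×5→1 − 1×1→0
Total coins = 3 + 1 + 1 + 1 = 6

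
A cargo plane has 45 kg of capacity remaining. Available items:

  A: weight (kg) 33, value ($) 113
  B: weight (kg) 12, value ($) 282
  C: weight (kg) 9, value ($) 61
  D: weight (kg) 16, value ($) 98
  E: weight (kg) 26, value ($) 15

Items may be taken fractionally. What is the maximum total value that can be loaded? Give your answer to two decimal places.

468.39

Order: B (282/12=23.50) > C (61/9=6.78) > D (98/16=6.12) > A (113/33=3.42) > E (15/26=0.58)
Fill: take B (12 @ 282) → take C (9 @ 61) → take D (16 @ 98) → take 8/33 of A → 27.39; 45/45 used.
Total value = 468.39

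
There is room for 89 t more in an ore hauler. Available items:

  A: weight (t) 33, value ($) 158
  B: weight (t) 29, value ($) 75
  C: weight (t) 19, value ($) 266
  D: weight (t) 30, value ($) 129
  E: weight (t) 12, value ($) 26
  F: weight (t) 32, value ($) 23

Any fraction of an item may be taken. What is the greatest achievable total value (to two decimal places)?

571.10

Greedy by value/weight ratio, highest first.
Order: C (266/19=14.00) > A (158/33=4.79) > D (129/30=4.30) > B (75/29=2.59) > E (26/12=2.17) > F (23/32=0.72)
Fill: take C (19 @ 266) → take A (33 @ 158) → take D (30 @ 129) → take 7/29 of B → 18.10; 89/89 used.
Total value = 571.10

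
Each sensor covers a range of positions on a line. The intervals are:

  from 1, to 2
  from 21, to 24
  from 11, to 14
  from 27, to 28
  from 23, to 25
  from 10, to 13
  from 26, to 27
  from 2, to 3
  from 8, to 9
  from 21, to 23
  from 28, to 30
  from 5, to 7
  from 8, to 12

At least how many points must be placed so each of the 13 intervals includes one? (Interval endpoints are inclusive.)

7

Sorted: [1,2] [2,3] [5,7] [8,9] [8,12] [10,13] [11,14] [21,23] [21,24] [23,25] [26,27] [27,28] [28,30]
{[1,2],[2,3]} hit by 2; {[5,7]} hit by 7; {[8,9],[8,12]} hit by 9; {[10,13],[11,14]} hit by 13; {[21,23],[21,24],[23,25]} hit by 23; {[26,27],[27,28]} hit by 27; {[28,30]} hit by 30.
Points: 2, 7, 9, 13, 23, 27, 30 (7 total).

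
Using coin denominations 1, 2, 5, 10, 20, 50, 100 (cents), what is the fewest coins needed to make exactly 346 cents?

346 − 3×100→46 − 2×20→6 − 1×5→1 − 1×1→0
Total coins = 3 + 2 + 1 + 1 = 7

7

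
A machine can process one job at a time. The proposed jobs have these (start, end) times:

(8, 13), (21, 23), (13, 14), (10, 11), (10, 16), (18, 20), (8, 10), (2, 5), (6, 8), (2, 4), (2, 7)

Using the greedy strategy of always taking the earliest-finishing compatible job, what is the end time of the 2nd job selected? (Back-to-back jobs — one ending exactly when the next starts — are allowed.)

8

Sorted by end: (2,4)  (2,5)  (2,7)  (6,8)  (8,10)  (10,11)  (8,13)  (13,14)  (10,16)  (18,20)  (21,23)
take (2,4); take (6,8); take (8,10); take (10,11); take (13,14); take (18,20); take (21,23).
Selected: (2,4) (6,8) (8,10) (10,11) (13,14) (18,20) (21,23)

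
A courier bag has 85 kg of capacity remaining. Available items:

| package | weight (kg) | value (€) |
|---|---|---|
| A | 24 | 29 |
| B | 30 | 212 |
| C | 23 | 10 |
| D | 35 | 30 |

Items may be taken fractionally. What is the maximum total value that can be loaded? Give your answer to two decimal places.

267.57

Greedy by value/weight ratio, highest first.
Ratios (sorted): B 7.07, A 1.21, D 0.86, C 0.43
take B (30 @ 212); take A (24 @ 29); take 31/35 of D → 26.57. Capacity used 85/85.
Total value = 267.57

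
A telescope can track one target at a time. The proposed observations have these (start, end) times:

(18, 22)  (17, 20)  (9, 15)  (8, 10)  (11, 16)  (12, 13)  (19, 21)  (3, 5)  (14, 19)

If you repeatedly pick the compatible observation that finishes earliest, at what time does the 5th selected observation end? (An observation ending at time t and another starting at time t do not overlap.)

Sort by end time and greedily take each interval whose start is ≥ the last chosen end.
By end time: (3,5), (8,10), (12,13), (9,15), (11,16), (14,19), (17,20), (19,21), (18,22).
Pick (3,5); next start ≥ 5 → (8,10); next start ≥ 10 → (12,13); next start ≥ 13 → (14,19); next start ≥ 19 → (19,21).
Selected: (3,5) (8,10) (12,13) (14,19) (19,21)

21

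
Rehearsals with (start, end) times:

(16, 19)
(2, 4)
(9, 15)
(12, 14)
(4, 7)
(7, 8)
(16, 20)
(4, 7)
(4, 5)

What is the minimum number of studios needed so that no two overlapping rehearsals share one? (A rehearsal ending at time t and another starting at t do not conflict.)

3

The answer is the maximum number of intervals overlapping at any instant.
starts: [2, 4, 4, 4, 7, 9, 12, 16, 16]
ends:   [4, 5, 7, 7, 8, 14, 15, 19, 20]
s2→1 e4→0 s4→1 s4→2 s4→3  — peak 3.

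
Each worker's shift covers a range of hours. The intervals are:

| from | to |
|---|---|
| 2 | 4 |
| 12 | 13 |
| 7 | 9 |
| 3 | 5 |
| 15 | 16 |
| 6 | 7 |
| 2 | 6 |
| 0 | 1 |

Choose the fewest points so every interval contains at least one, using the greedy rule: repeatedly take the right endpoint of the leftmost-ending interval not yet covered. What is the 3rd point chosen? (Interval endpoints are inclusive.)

By right end: [0,1]  [2,4]  [3,5]  [2,6]  [6,7]  [7,9]  [12,13]  [15,16]
[0,1] uncovered → point at 1; [2,4] uncovered → point at 4; [6,7] uncovered → point at 7; [12,13] uncovered → point at 13; [15,16] uncovered → point at 16.
Points: 1, 4, 7, 13, 16 (5 total).

7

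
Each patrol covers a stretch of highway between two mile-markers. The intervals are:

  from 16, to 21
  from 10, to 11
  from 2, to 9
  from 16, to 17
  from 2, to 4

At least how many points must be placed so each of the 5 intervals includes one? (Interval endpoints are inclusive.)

Sort by right endpoint; whenever an interval is uncovered, place a point at its right end.
By right end: [2,4]  [2,9]  [10,11]  [16,17]  [16,21]
[2,4] uncovered → point at 4; [10,11] uncovered → point at 11; [16,17] uncovered → point at 17.
Points: 4, 11, 17 (3 total).

3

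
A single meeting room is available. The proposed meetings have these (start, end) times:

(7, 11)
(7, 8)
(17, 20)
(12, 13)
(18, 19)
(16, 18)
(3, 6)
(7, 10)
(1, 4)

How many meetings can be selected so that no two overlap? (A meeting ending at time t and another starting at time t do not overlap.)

5

Order by finish time; keep every interval that doesn't clash with the previous kept one.
By end time: (1,4), (3,6), (7,8), (7,10), (7,11), (12,13), (16,18), (18,19), (17,20).
Pick (1,4); next start ≥ 4 → (7,8); next start ≥ 8 → (12,13); next start ≥ 13 → (16,18); next start ≥ 18 → (18,19).
Selected 5 meetings.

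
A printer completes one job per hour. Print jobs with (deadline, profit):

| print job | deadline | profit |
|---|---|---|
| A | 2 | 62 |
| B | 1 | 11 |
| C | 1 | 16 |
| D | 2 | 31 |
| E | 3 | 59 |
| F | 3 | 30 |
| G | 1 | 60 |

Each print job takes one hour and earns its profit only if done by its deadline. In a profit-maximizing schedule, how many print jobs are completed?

3

Sort by profit descending; place each in the latest free slot ≤ its deadline.
Profit order: A=62 G=60 E=59 D=31 F=30 C=16 B=11
Assign: A→slot 2, G→slot 1, E→slot 3, D skipped, F skipped, C skipped, B skipped.
Slots: [1:G] [2:A] [3:E]
3 of 7 scheduled.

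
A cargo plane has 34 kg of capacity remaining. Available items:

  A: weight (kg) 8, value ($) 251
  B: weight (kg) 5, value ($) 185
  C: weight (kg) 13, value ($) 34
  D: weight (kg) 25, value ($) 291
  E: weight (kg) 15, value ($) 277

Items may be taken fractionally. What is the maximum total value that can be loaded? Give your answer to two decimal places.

782.84

Sort by value per unit weight and fill in that order.
Order: B (185/5=37.00) > A (251/8=31.38) > E (277/15=18.47) > D (291/25=11.64) > C (34/13=2.62)
Fill: take B (5 @ 185) → take A (8 @ 251) → take E (15 @ 277) → take 6/25 of D → 69.84; 34/34 used.
Total value = 782.84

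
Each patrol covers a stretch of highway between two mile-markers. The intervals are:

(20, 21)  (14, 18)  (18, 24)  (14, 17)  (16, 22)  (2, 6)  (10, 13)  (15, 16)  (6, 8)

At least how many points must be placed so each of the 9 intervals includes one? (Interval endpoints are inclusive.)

4

Process intervals by earliest right end; each time one isn't hit yet, stab at its right endpoint.
By right end: [2,6]  [6,8]  [10,13]  [15,16]  [14,17]  [14,18]  [20,21]  [16,22]  [18,24]
[2,6] uncovered → point at 6; [10,13] uncovered → point at 13; [15,16] uncovered → point at 16; [20,21] uncovered → point at 21.
Points: 6, 13, 16, 21 (4 total).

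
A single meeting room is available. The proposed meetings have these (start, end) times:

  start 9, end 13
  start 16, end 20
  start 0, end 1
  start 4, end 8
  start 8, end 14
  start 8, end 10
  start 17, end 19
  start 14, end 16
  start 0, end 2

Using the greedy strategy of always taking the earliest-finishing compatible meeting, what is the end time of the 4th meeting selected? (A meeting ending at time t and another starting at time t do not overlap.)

Sorted by end: (0,1)  (0,2)  (4,8)  (8,10)  (9,13)  (8,14)  (14,16)  (17,19)  (16,20)
take (0,1); take (4,8); take (8,10); skip (9,13); take (14,16); take (17,19).
Selected: (0,1) (4,8) (8,10) (14,16) (17,19)

16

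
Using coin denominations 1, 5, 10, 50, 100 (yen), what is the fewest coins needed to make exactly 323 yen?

8

Greedy: take as many of the largest coin as possible, then repeat with the remainder.
323 = 3×100 + 2×10 + 3×1
Total coins = 3 + 2 + 3 = 8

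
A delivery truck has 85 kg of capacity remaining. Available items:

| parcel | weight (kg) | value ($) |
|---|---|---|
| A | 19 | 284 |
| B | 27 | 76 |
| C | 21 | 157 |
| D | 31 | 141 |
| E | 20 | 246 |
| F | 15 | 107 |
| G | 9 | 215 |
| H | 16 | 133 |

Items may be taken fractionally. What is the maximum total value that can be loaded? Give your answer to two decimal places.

1035.00

Ratios (sorted): G 23.89, A 14.95, E 12.30, H 8.31, C 7.48, F 7.13, D 4.55, B 2.81
take G (9 @ 215); take A (19 @ 284); take E (20 @ 246); take H (16 @ 133); take C (21 @ 157). Capacity used 85/85.
Total value = 1035.00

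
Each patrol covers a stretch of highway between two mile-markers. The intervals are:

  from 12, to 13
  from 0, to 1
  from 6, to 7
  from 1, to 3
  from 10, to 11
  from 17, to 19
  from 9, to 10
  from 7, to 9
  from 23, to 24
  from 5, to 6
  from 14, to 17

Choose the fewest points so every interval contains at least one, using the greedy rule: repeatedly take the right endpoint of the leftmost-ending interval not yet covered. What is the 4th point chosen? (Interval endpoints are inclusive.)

Sorted: [0,1] [1,3] [5,6] [6,7] [7,9] [9,10] [10,11] [12,13] [14,17] [17,19] [23,24]
{[0,1],[1,3]} hit by 1; {[5,6],[6,7]} hit by 6; {[7,9],[9,10]} hit by 9; {[10,11]} hit by 11; {[12,13]} hit by 13; {[14,17],[17,19]} hit by 17; {[23,24]} hit by 24.
Points: 1, 6, 9, 11, 13, 17, 24 (7 total).

11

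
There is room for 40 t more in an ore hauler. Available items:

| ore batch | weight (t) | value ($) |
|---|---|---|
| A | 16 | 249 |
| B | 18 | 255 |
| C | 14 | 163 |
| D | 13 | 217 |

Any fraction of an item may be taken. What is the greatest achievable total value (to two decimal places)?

Sort by value per unit weight and fill in that order.
Order: D (217/13=16.69) > A (249/16=15.56) > B (255/18=14.17) > C (163/14=11.64)
Fill: take D (13 @ 217) → take A (16 @ 249) → take 11/18 of B → 155.83; 40/40 used.
Total value = 621.83

621.83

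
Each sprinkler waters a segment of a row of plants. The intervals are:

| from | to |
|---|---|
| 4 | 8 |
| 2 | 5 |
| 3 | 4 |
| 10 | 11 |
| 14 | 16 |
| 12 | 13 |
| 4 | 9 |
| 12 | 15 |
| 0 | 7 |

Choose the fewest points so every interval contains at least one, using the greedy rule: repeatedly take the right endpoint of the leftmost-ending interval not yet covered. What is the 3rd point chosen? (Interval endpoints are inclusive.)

Process intervals by earliest right end; each time one isn't hit yet, stab at its right endpoint.
By right end: [3,4]  [2,5]  [0,7]  [4,8]  [4,9]  [10,11]  [12,13]  [12,15]  [14,16]
[3,4] uncovered → point at 4; [10,11] uncovered → point at 11; [12,13] uncovered → point at 13; [14,16] uncovered → point at 16.
Points: 4, 11, 13, 16 (4 total).

13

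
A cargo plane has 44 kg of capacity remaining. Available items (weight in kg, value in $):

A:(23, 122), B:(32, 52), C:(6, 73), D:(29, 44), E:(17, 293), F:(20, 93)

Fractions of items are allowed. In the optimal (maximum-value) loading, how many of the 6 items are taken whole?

2

Greedy by value/weight ratio, highest first.
Ratios (sorted): E 17.24, C 12.17, A 5.30, F 4.65, B 1.62, D 1.52
take E (17 @ 293); take C (6 @ 73); take 21/23 of A → 111.39. Capacity used 44/44.
2 item(s) taken whole; one partial (take 21/23 of A).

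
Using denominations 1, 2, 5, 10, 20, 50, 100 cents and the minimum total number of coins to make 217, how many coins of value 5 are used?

217 − 2×100→17 − 1×10→7 − 1×5→2 − 1×2→0
Count of 5: 1

1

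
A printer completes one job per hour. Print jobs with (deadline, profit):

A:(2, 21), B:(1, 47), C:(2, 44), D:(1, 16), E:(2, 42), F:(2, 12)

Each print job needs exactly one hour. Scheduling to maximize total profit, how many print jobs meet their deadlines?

2

Profit order: B=47 C=44 E=42 A=21 D=16 F=12
Assign: B→slot 1, C→slot 2, E skipped, A skipped, D skipped, F skipped.
Slots: [1:B] [2:C]
2 of 6 scheduled.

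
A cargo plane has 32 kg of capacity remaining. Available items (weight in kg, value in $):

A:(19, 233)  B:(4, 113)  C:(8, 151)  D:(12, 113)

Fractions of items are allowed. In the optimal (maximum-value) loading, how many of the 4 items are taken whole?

3

Ratios (sorted): B 28.25, C 18.88, A 12.26, D 9.42
take B (4 @ 113); take C (8 @ 151); take A (19 @ 233); take 1/12 of D → 9.42. Capacity used 32/32.
3 item(s) taken whole; one partial (take 1/12 of D).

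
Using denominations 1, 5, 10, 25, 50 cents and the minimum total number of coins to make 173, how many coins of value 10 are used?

2

173 − 3×50→23 − 2×10→3 − 3×1→0
Count of 10: 2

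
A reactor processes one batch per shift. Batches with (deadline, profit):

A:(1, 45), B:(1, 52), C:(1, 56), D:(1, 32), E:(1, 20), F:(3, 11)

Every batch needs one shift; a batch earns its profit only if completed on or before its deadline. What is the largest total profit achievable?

Sort by profit descending; place each in the latest free slot ≤ its deadline.
By profit: C(d1,56), B(d1,52), A(d1,45), D(d1,32), E(d1,20), F(d3,11)
C→slot 1; B skipped; A skipped; D skipped; E skipped; F→slot 3.
Profit = 56 + 11 = 67

67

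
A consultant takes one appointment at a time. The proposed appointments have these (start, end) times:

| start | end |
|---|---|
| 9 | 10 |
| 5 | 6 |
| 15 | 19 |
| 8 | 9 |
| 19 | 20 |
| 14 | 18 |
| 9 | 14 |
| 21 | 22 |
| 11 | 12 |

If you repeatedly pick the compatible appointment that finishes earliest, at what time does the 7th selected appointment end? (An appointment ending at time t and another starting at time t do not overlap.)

Sort by end time and greedily take each interval whose start is ≥ the last chosen end.
Sorted by end: (5,6)  (8,9)  (9,10)  (11,12)  (9,14)  (14,18)  (15,19)  (19,20)  (21,22)
take (5,6); take (8,9); take (9,10); take (11,12); take (14,18); skip (15,19); take (19,20); take (21,22).
Selected: (5,6) (8,9) (9,10) (11,12) (14,18) (19,20) (21,22)

22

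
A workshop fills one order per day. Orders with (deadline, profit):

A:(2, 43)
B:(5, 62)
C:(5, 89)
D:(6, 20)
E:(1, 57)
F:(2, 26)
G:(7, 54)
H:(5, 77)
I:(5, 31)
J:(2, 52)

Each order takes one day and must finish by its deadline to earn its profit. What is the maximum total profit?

Take jobs in profit order; each goes to the latest open slot no later than its deadline.
By profit: C(d5,89), H(d5,77), B(d5,62), E(d1,57), G(d7,54), J(d2,52), A(d2,43), I(d5,31), F(d2,26), D(d6,20)
C→slot 5; H→slot 4; B→slot 3; E→slot 1; G→slot 7; J→slot 2; A skipped; I skipped; F skipped; D→slot 6.
Profit = 57 + 52 + 62 + 77 + 89 + 20 + 54 = 411

411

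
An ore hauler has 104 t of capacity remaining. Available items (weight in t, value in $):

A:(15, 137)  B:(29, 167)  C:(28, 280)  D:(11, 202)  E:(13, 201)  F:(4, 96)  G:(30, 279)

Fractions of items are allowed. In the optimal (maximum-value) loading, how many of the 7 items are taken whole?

Sort by value per unit weight and fill in that order.
Ratios (sorted): F 24.00, D 18.36, E 15.46, C 10.00, G 9.30, A 9.13, B 5.76
take F (4 @ 96); take D (11 @ 202); take E (13 @ 201); take C (28 @ 280); take G (30 @ 279); take A (15 @ 137); take 3/29 of B → 17.28. Capacity used 104/104.
6 item(s) taken whole; one partial (take 3/29 of B).

6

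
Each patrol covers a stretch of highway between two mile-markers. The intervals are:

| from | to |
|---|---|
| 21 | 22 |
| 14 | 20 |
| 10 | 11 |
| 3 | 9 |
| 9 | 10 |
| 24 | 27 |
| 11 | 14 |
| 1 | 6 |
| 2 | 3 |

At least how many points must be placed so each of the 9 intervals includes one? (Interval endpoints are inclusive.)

By right end: [2,3]  [1,6]  [3,9]  [9,10]  [10,11]  [11,14]  [14,20]  [21,22]  [24,27]
[2,3] uncovered → point at 3; [9,10] uncovered → point at 10; [11,14] uncovered → point at 14; [21,22] uncovered → point at 22; [24,27] uncovered → point at 27.
Points: 3, 10, 14, 22, 27 (5 total).

5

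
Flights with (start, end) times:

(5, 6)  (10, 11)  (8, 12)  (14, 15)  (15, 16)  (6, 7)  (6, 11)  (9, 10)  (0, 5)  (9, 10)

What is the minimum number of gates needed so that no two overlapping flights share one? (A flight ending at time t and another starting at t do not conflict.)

Count concurrent intervals with a sweep; the peak is the room count.
starts: [0, 5, 6, 6, 8, 9, 9, 10, 14, 15]
ends:   [5, 6, 7, 10, 10, 11, 11, 12, 15, 16]
s0→1 e5→0 s5→1 e6→0 s6→1 s6→2 e7→1 s8→2 s9→3 s9→4  — peak 4.

4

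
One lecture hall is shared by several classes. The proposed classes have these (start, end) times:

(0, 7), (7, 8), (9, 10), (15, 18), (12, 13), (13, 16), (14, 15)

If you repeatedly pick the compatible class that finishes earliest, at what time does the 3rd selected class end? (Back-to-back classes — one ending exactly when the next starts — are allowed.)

Sorted by end: (0,7)  (7,8)  (9,10)  (12,13)  (14,15)  (13,16)  (15,18)
take (0,7); take (7,8); take (9,10); take (12,13); take (14,15); skip (13,16); take (15,18).
Selected: (0,7) (7,8) (9,10) (12,13) (14,15) (15,18)

10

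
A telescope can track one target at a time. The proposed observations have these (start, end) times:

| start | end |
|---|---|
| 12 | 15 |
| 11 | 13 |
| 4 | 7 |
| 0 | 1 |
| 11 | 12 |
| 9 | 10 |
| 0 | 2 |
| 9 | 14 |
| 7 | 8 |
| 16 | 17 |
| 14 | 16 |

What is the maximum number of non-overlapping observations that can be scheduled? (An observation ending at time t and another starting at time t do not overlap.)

Order by finish time; keep every interval that doesn't clash with the previous kept one.
Sorted by end: (0,1)  (0,2)  (4,7)  (7,8)  (9,10)  (11,12)  (11,13)  (9,14)  (12,15)  (14,16)  (16,17)
take (0,1); skip (0,2); take (4,7); take (7,8); take (9,10); take (11,12); skip (9,14); take (12,15); skip (14,16); take (16,17).
Selected 7 observations.

7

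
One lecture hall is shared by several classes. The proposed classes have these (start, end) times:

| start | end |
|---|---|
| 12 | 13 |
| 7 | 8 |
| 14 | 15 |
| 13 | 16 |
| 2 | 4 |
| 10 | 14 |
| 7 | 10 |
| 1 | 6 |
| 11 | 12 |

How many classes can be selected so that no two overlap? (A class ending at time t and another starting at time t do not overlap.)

Sort by end time and greedily take each interval whose start is ≥ the last chosen end.
By end time: (2,4), (1,6), (7,8), (7,10), (11,12), (12,13), (10,14), (14,15), (13,16).
Pick (2,4); next start ≥ 4 → (7,8); next start ≥ 8 → (11,12); next start ≥ 12 → (12,13); next start ≥ 13 → (14,15).
Selected 5 classes.

5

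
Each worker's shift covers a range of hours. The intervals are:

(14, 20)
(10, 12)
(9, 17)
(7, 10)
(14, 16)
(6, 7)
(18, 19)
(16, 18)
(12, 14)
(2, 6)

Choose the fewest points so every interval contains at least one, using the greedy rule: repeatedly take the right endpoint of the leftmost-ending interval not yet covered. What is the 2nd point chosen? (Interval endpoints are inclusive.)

10

Sort by right endpoint; whenever an interval is uncovered, place a point at its right end.
Sorted: [2,6] [6,7] [7,10] [10,12] [12,14] [14,16] [9,17] [16,18] [18,19] [14,20]
{[2,6],[6,7]} hit by 6; {[7,10],[10,12]} hit by 10; {[12,14],[14,16],[9,17]} hit by 14; {[16,18],[18,19],[14,20]} hit by 18.
Points: 6, 10, 14, 18 (4 total).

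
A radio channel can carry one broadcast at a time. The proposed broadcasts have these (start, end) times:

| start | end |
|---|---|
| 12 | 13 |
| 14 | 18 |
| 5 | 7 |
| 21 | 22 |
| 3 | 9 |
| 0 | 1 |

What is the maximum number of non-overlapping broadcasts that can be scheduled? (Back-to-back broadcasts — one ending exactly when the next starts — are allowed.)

5

By end time: (0,1), (5,7), (3,9), (12,13), (14,18), (21,22).
Pick (0,1); next start ≥ 1 → (5,7); next start ≥ 7 → (12,13); next start ≥ 13 → (14,18); next start ≥ 18 → (21,22).
Selected 5 broadcasts.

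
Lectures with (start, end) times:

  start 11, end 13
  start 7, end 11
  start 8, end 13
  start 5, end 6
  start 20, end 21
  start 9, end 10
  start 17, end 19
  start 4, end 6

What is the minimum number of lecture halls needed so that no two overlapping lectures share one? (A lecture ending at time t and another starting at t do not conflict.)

3

Events (time:±→running): 4:+→1 5:+→2 6:-→1 6:-→0 7:+→1 8:+→2 9:+→3 … peak 3.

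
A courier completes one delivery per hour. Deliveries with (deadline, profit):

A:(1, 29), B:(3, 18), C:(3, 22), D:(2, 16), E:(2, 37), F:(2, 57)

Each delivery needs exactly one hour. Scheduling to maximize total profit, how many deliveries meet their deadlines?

Sort by profit descending; place each in the latest free slot ≤ its deadline.
Profit order: F=57 E=37 A=29 C=22 B=18 D=16
Assign: F→slot 2, E→slot 1, A skipped, C→slot 3, B skipped, D skipped.
Slots: [1:E] [2:F] [3:C]
3 of 6 scheduled.

3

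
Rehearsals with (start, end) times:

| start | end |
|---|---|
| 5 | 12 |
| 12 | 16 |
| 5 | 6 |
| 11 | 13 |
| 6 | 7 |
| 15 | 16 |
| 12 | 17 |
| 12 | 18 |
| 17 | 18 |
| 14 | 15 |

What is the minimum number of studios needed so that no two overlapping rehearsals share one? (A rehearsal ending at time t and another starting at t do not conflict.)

4

The answer is the maximum number of intervals overlapping at any instant.
Events (time:±→running): 5:+→1 5:+→2 6:-→1 6:+→2 7:-→1 11:+→2 12:-→1 12:+→2 12:+→3 12:+→4 … peak 4.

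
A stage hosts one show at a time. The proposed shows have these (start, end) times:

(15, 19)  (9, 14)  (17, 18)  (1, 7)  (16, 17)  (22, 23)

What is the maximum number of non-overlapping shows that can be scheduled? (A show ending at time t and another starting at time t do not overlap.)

5

Sorted by end: (1,7)  (9,14)  (16,17)  (17,18)  (15,19)  (22,23)
take (1,7); take (9,14); take (16,17); take (17,18); take (22,23).
Selected 5 shows.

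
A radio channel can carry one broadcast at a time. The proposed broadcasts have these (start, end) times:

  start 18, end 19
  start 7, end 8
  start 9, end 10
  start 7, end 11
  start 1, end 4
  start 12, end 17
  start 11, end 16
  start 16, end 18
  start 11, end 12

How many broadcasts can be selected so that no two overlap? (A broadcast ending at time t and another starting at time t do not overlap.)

Order by finish time; keep every interval that doesn't clash with the previous kept one.
Sorted by end: (1,4)  (7,8)  (9,10)  (7,11)  (11,12)  (11,16)  (12,17)  (16,18)  (18,19)
take (1,4); take (7,8); take (9,10); take (11,12); take (12,17); take (18,19).
Selected 6 broadcasts.

6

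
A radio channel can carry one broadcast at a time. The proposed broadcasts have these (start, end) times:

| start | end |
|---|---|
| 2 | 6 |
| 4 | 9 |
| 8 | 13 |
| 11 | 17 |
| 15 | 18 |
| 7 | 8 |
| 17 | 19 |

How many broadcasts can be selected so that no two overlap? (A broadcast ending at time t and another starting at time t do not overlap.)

4

Greedy by earliest finish: after sorting by end time, pick each interval compatible with the last pick.
By end time: (2,6), (7,8), (4,9), (8,13), (11,17), (15,18), (17,19).
Pick (2,6); next start ≥ 6 → (7,8); next start ≥ 8 → (8,13); next start ≥ 13 → (15,18).
Selected 4 broadcasts.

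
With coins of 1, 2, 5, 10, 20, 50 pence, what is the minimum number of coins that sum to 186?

7

186 − 3×50→36 − 1×20→16 − 1×10→6 − 1×5→1 − 1×1→0
Total coins = 3 + 1 + 1 + 1 + 1 = 7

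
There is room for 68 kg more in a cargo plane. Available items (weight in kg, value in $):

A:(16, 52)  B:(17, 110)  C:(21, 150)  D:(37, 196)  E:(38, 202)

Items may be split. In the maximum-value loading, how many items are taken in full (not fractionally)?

Ratios (sorted): C 7.14, B 6.47, E 5.32, D 5.30, A 3.25
take C (21 @ 150); take B (17 @ 110); take 30/38 of E → 159.47. Capacity used 68/68.
2 item(s) taken whole; one partial (take 30/38 of E).

2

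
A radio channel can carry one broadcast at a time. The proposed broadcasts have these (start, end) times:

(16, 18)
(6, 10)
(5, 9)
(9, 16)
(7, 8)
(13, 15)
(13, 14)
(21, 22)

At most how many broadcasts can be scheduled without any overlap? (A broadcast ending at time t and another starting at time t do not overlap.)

4

Sort by end time and greedily take each interval whose start is ≥ the last chosen end.
By end time: (7,8), (5,9), (6,10), (13,14), (13,15), (9,16), (16,18), (21,22).
Pick (7,8); next start ≥ 8 → (13,14); next start ≥ 14 → (16,18); next start ≥ 18 → (21,22).
Selected 4 broadcasts.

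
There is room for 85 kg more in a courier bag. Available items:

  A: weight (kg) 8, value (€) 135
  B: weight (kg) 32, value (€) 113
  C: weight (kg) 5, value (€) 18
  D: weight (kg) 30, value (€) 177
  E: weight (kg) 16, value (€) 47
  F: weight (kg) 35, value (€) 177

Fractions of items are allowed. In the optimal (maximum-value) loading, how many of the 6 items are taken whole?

4

Order: A (135/8=16.88) > D (177/30=5.90) > F (177/35=5.06) > C (18/5=3.60) > B (113/32=3.53) > E (47/16=2.94)
Fill: take A (8 @ 135) → take D (30 @ 177) → take F (35 @ 177) → take C (5 @ 18) → take 7/32 of B → 24.72; 85/85 used.
4 item(s) taken whole; one partial (take 7/32 of B).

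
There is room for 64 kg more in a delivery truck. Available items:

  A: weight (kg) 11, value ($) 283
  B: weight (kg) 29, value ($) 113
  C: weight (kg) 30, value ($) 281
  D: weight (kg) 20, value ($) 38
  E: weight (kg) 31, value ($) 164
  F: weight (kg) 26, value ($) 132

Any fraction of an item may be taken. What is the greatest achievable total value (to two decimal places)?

685.68

Sort by value per unit weight and fill in that order.
Order: A (283/11=25.73) > C (281/30=9.37) > E (164/31=5.29) > F (132/26=5.08) > B (113/29=3.90) > D (38/20=1.90)
Fill: take A (11 @ 283) → take C (30 @ 281) → take 23/31 of E → 121.68; 64/64 used.
Total value = 685.68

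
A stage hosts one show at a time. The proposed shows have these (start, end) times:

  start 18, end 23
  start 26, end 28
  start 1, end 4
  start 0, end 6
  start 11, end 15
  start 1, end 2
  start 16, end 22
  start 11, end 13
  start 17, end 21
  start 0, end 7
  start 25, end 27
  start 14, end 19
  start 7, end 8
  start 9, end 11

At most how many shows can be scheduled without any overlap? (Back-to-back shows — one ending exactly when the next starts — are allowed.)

Order by finish time; keep every interval that doesn't clash with the previous kept one.
By end time: (1,2), (1,4), (0,6), (0,7), (7,8), (9,11), (11,13), (11,15), (14,19), (17,21), (16,22), (18,23), (25,27), (26,28).
Pick (1,2); next start ≥ 2 → (7,8); next start ≥ 8 → (9,11); next start ≥ 11 → (11,13); next start ≥ 13 → (14,19); next start ≥ 19 → (25,27).
Selected 6 shows.

6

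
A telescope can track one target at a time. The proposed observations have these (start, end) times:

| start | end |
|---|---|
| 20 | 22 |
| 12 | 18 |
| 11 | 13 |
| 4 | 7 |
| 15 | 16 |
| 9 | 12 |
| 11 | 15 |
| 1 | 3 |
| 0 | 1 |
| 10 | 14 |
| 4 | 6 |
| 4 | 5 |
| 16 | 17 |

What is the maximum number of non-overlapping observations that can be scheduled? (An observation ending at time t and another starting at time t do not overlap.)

7

Sort by end time and greedily take each interval whose start is ≥ the last chosen end.
Sorted by end: (0,1)  (1,3)  (4,5)  (4,6)  (4,7)  (9,12)  (11,13)  (10,14)  (11,15)  (15,16)  (16,17)  (12,18)  (20,22)
take (0,1); take (1,3); take (4,5); skip (4,7); take (9,12); skip (10,14); take (15,16); take (16,17); skip (12,18); take (20,22).
Selected 7 observations.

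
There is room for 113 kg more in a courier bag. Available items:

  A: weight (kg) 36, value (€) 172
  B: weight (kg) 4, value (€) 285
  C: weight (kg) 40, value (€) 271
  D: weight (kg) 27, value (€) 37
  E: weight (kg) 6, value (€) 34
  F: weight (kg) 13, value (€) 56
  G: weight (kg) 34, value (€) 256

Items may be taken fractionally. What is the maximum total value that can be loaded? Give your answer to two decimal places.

984.56

Ratios (sorted): B 71.25, G 7.53, C 6.78, E 5.67, A 4.78, F 4.31, D 1.37
take B (4 @ 285); take G (34 @ 256); take C (40 @ 271); take E (6 @ 34); take 29/36 of A → 138.56. Capacity used 113/113.
Total value = 984.56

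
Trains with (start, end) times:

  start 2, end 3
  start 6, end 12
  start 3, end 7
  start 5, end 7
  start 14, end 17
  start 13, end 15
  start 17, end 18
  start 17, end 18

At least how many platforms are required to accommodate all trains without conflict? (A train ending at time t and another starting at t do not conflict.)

3

Count concurrent intervals with a sweep; the peak is the room count.
Events (time:±→running): 2:+→1 3:-→0 3:+→1 5:+→2 6:+→3 … peak 3.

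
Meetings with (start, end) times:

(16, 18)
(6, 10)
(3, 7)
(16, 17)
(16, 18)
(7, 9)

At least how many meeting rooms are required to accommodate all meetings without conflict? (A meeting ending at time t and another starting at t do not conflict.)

3

Count concurrent intervals with a sweep; the peak is the room count.
starts: [3, 6, 7, 16, 16, 16]
ends:   [7, 9, 10, 17, 18, 18]
s3→1 s6→2 e7→1 s7→2 e9→1 e10→0 s16→1 s16→2 s16→3  — peak 3.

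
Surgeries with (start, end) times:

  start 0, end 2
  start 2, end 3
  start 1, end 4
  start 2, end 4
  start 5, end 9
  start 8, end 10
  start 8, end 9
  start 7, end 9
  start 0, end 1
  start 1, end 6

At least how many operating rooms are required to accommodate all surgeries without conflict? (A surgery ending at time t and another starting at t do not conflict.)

4

The answer is the maximum number of intervals overlapping at any instant.
starts: [0, 0, 1, 1, 2, 2, 5, 7, 8, 8]
ends:   [1, 2, 3, 4, 4, 6, 9, 9, 9, 10]
s0→1 s0→2 e1→1 s1→2 s1→3 e2→2 s2→3 s2→4  — peak 4.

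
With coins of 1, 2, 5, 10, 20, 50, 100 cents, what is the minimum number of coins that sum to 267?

Greedy: take as many of the largest coin as possible, then repeat with the remainder.
267 − 2×100→67 − 1×50→17 − 1×10→7 − 1×5→2 − 1×2→0
Total coins = 2 + 1 + 1 + 1 + 1 = 6

6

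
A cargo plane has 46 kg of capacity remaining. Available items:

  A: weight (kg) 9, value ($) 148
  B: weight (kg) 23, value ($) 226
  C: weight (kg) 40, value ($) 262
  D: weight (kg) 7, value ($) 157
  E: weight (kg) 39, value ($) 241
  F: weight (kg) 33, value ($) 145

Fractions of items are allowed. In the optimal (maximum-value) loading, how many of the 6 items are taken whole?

Sort by value per unit weight and fill in that order.
Order: D (157/7=22.43) > A (148/9=16.44) > B (226/23=9.83) > C (262/40=6.55) > E (241/39=6.18) > F (145/33=4.39)
Fill: take D (7 @ 157) → take A (9 @ 148) → take B (23 @ 226) → take 7/40 of C → 45.85; 46/46 used.
3 item(s) taken whole; one partial (take 7/40 of C).

3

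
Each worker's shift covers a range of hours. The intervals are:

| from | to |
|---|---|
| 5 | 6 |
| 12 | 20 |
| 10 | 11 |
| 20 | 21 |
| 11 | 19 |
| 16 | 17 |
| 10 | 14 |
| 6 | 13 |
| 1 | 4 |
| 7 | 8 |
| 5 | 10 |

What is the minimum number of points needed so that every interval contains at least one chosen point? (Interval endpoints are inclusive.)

6

Sort by right endpoint; whenever an interval is uncovered, place a point at its right end.
By right end: [1,4]  [5,6]  [7,8]  [5,10]  [10,11]  [6,13]  [10,14]  [16,17]  [11,19]  [12,20]  [20,21]
[1,4] uncovered → point at 4; [5,6] uncovered → point at 6; [7,8] uncovered → point at 8; [10,11] uncovered → point at 11; [16,17] uncovered → point at 17; [20,21] uncovered → point at 21.
Points: 4, 6, 8, 11, 17, 21 (6 total).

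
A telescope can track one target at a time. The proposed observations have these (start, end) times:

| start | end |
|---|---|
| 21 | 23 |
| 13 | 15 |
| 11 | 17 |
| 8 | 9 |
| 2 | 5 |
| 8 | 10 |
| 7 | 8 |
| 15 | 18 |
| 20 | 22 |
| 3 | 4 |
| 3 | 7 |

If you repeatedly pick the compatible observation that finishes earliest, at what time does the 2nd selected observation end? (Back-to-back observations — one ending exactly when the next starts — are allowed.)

Sort by end time and greedily take each interval whose start is ≥ the last chosen end.
By end time: (3,4), (2,5), (3,7), (7,8), (8,9), (8,10), (13,15), (11,17), (15,18), (20,22), (21,23).
Pick (3,4); next start ≥ 4 → (7,8); next start ≥ 8 → (8,9); next start ≥ 9 → (13,15); next start ≥ 15 → (15,18); next start ≥ 18 → (20,22).
Selected: (3,4) (7,8) (8,9) (13,15) (15,18) (20,22)

8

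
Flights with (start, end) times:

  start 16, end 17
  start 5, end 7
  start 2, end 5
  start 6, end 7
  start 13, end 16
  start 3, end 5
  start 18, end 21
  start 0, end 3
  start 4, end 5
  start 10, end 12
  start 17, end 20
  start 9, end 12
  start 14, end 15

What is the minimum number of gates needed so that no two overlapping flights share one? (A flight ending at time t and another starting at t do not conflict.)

Count concurrent intervals with a sweep; the peak is the room count.
starts: [0, 2, 3, 4, 5, 6, 9, 10, 13, 14, 16, 17, 18]
ends:   [3, 5, 5, 5, 7, 7, 12, 12, 15, 16, 17, 20, 21]
s0→1 s2→2 e3→1 s3→2 s4→3  — peak 3.

3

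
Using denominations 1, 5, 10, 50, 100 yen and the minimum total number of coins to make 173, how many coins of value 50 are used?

1

173 − 1×100→73 − 1×50→23 − 2×10→3 − 3×1→0
Count of 50: 1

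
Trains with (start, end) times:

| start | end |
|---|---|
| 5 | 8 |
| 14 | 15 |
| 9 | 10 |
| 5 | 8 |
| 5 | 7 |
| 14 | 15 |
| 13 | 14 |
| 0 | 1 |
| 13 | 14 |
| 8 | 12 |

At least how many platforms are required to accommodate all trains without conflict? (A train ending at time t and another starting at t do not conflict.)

3

The answer is the maximum number of intervals overlapping at any instant.
starts: [0, 5, 5, 5, 8, 9, 13, 13, 14, 14]
ends:   [1, 7, 8, 8, 10, 12, 14, 14, 15, 15]
s0→1 e1→0 s5→1 s5→2 s5→3  — peak 3.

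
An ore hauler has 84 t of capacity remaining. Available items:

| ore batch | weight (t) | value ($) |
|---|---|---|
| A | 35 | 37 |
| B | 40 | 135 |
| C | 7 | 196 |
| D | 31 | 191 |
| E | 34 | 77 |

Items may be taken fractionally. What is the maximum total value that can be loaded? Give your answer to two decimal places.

Sort by value per unit weight and fill in that order.
Order: C (196/7=28.00) > D (191/31=6.16) > B (135/40=3.38) > E (77/34=2.26) > A (37/35=1.06)
Fill: take C (7 @ 196) → take D (31 @ 191) → take B (40 @ 135) → take 6/34 of E → 13.59; 84/84 used.
Total value = 535.59

535.59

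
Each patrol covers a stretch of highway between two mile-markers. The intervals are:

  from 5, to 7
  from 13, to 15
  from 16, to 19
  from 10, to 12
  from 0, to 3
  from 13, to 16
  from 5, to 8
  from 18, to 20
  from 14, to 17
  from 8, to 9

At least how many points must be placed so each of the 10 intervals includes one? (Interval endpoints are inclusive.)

Sorted: [0,3] [5,7] [5,8] [8,9] [10,12] [13,15] [13,16] [14,17] [16,19] [18,20]
{[0,3]} hit by 3; {[5,7],[5,8]} hit by 7; {[8,9]} hit by 9; {[10,12]} hit by 12; {[13,15],[13,16],[14,17]} hit by 15; {[16,19],[18,20]} hit by 19.
Points: 3, 7, 9, 12, 15, 19 (6 total).

6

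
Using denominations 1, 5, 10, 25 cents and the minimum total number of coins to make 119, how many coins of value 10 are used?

1

Greedy: take as many of the largest coin as possible, then repeat with the remainder.
119 = 4×25 + 1×10 + 1×5 + 4×1
Count of 10: 1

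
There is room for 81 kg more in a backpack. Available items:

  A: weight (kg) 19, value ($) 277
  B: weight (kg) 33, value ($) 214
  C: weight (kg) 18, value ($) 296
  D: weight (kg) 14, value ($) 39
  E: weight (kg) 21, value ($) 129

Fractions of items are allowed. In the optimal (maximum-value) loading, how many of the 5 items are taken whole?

Order: C (296/18=16.44) > A (277/19=14.58) > B (214/33=6.48) > E (129/21=6.14) > D (39/14=2.79)
Fill: take C (18 @ 296) → take A (19 @ 277) → take B (33 @ 214) → take 11/21 of E → 67.57; 81/81 used.
3 item(s) taken whole; one partial (take 11/21 of E).

3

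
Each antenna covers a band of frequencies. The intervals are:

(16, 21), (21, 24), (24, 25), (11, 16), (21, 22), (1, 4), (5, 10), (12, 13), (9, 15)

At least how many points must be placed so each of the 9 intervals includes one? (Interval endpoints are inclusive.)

5

Sort by right endpoint; whenever an interval is uncovered, place a point at its right end.
By right end: [1,4]  [5,10]  [12,13]  [9,15]  [11,16]  [16,21]  [21,22]  [21,24]  [24,25]
[1,4] uncovered → point at 4; [5,10] uncovered → point at 10; [12,13] uncovered → point at 13; [16,21] uncovered → point at 21; [24,25] uncovered → point at 25.
Points: 4, 10, 13, 21, 25 (5 total).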